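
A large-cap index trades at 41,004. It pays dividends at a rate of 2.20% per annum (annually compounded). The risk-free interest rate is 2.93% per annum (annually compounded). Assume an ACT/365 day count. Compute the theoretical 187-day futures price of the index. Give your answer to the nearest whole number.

F = S · (1+r)^T / (1+q)^T
= 41004 × 1.014906 / 1.011211 = 41004 × 1.003654
F = 41,154

41,154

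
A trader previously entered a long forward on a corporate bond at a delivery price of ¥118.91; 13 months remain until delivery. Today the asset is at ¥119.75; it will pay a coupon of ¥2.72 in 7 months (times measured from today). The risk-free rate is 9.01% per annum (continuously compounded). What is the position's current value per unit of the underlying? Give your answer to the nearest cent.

PV(remaining coupons) I = 2.72·e^(−0.0901·7/12) = 2.5807
Current forward F = (S − I)·e^(rT) = (119.75 − 2.5807)·e^(0.0901·13/12) = 117.1693 × 1.102531 = 129.1828
Value (long) = (F − K)·e^(−rT) = (129.1828 − 118.91) × 0.907004 = 9.3175
Value = ¥9.32

¥9.32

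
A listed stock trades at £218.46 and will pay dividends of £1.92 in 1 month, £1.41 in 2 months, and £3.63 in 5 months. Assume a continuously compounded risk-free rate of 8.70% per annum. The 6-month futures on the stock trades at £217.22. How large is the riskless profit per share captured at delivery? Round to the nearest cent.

£3.85 per share

PV(dividends) I = 1.92·e^(−0.0870·1/12) + 1.41·e^(−0.0870·2/12) + 3.63·e^(−0.0870·5/12) = 6.7966
Fair futures F* = (S − I)·e^(rT) = (218.46 − 6.7966)·e^0.043500 = 211.6634 × 1.044460 = 221.0740
Market £217.22 < fair 221.0740: forward underpriced → reverse cash-and-carry (short the stock, invest proceeds at r, pay the dividends, go long the forward).
Profit at T = |F_mkt − F*| = |217.22 − 221.0740| = £3.85 per share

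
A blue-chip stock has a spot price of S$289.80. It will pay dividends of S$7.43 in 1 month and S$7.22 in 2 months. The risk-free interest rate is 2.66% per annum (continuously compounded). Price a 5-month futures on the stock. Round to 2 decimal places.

S$278.27

PV(dividends) I = 7.43·e^(−0.0266·1/12) + 7.22·e^(−0.0266·2/12)
I = 7.4135 + 7.1881 = 14.6016
F = (S − I)·e^(rT) = (289.80 − 14.6016) · e^(0.0266·5/12)
= 275.1984 · e^0.011083 = 275.1984 × 1.011145 = S$278.27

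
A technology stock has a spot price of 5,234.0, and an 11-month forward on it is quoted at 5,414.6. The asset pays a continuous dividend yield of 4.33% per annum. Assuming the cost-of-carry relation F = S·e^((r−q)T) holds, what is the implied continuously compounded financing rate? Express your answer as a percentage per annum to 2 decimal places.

8.03%

From F = S·e^((r−q)T): (r − q) = ln(F/S)/T
ln(5414.6/5234.0) = ln(1.034505) = 0.033923
(r − q) = 0.033923 / (11/12) = 0.037007
r = ln(F/S)/T + q = 0.037007 + 0.0433 = 0.080307
r = 8.03%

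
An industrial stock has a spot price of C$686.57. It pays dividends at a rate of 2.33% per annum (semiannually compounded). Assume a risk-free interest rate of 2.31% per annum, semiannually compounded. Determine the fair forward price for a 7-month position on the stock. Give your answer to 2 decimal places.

C$686.49

F = S · (1+r/2)^(2T) / (1+q/2)^(2T)
= 686.57 × 1.013488 / 1.013605 = 686.57 × 0.999885
F = C$686.49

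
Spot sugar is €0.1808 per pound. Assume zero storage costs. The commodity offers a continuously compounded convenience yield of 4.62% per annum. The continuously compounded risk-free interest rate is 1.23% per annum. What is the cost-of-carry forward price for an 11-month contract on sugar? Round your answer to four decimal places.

Net carry = r + u − y = 0.0123 + 0.0000 − 0.0462 = -0.0339
F = S·e^((r+u−y)T) = 0.1808 · e^(-0.0339 × 11/12) = 0.1808 · e^-0.031075
= 0.1808 × 0.969403 = €0.1753 per pound

€0.1753 per pound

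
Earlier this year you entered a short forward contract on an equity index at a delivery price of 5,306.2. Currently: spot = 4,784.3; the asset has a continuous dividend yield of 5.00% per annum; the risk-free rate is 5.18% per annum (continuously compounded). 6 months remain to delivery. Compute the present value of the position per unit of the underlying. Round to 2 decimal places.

Current fair forward for the remaining 6 months: F = S·e^((r − q)·T), (r − q) = 0.0518 − 0.0500 = 0.0018
F = 4784.3 · e^(0.0018 × 6/12) = 4784.3 × 1.00090041 = 4788.6078
Value of long forward = (F − K)·e^(−rT) = (4788.6078 − 5306.2) · e^(−0.0518·6/12)
= -517.5922 × 0.97443253 = -504.36
Short position value = −(long value) = 504.36

504.36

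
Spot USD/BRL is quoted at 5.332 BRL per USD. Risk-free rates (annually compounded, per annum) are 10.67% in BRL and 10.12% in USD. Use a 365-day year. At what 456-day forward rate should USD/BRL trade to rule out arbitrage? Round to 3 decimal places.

5.365

By covered interest parity, F = S · (1+r_BRL)^T / (1+r_USD)^T
= 5.332 × 1.135030 / 1.127987 = 5.332 × 1.006244
F = 5.365 BRL per USD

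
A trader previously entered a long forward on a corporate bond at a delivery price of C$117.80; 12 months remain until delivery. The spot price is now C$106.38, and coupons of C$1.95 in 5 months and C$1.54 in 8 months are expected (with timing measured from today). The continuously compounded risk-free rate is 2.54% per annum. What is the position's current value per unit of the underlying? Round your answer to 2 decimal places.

PV(remaining coupons) I = 1.95·e^(−0.0254·5/12) + 1.54·e^(−0.0254·8/12) = 3.4436
Current forward F = (S − I)·e^(rT) = (106.38 − 3.4436)·e^(0.0254·12/12) = 102.9364 × 1.025725 = 105.5844
Value (long) = (F − K)·e^(−rT) = (105.5844 − 117.80) × 0.974920 = -11.9092
Value = -C$11.91

-C$11.91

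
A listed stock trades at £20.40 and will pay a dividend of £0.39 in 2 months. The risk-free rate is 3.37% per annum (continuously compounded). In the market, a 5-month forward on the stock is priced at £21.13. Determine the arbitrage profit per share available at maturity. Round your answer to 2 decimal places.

£0.83 per share

PV(dividends) I = 0.39·e^(−0.0337·2/12) = 0.3878
Fair forward F* = (S − I)·e^(rT) = (20.40 − 0.3878)·e^0.014042 = 20.0122 × 1.014141 = 20.2952
Market £21.13 > fair 20.2952: forward overpriced → cash-and-carry (borrow at r, buy the stock and collect the dividends, short the forward).
Profit at T = |F_mkt − F*| = |21.13 − 20.2952| = £0.83 per share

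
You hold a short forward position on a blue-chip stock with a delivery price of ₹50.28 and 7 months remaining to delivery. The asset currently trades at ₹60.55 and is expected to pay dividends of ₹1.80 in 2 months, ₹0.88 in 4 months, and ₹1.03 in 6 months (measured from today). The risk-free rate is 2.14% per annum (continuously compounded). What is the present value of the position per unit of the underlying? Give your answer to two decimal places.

PV(remaining dividends) I = 1.80·e^(−0.0214·2/12) + 0.88·e^(−0.0214·4/12) + 1.03·e^(−0.0214·6/12) = 3.6864
Current forward F = (S − I)·e^(rT) = (60.55 − 3.6864)·e^(0.0214·7/12) = 56.8636 × 1.012562 = 57.5779
Value (long) = (F − K)·e^(−rT) = (57.5779 − 50.28) × 0.987594 = 7.2074
Short position value = −(long value) = -₹7.21

-₹7.21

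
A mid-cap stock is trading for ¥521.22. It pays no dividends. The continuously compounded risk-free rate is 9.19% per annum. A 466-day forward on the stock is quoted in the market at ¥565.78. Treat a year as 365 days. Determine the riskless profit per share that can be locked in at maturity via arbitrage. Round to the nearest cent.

¥20.33 per share

Fair forward: F* = S·e^(carry·T), with carry = r = 0.0919
F* = 521.22 · e^(0.0919 × 466/365) = 521.22 · e^0.117330 = 521.22 × 1.124490 = ¥586.1067
Market ¥565.78 < fair ¥586.1067: forward underpriced → reverse cash-and-carry (short spot, go long the forward).
At maturity, profit = |F_mkt − F*| = |565.78 − 586.1067| = ¥20.33 per share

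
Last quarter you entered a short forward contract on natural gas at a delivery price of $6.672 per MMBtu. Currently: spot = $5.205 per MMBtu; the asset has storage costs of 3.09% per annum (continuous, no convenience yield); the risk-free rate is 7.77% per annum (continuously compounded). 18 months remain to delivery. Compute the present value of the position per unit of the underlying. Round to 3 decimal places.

Current fair forward for the remaining 18 months: F = S·e^((r + u)·T), (r + u) = 0.0777 + 0.0309 = 0.1086
F = 5.205 · e^(0.1086 × 18/12) = 5.205 × 1.176919 = 6.1259
Value of long forward = (F − K)·e^(−rT) = (6.1259 − 6.672) · e^(−0.0777·18/12)
= -0.5461 × 0.889986 = -0.486
Short position value = −(long value) = $0.486

$0.486 per MMBtu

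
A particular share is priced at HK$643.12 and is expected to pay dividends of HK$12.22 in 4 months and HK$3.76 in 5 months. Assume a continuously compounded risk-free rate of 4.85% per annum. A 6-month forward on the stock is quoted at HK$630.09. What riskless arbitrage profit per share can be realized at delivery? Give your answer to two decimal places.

HK$12.72 per share

PV(dividends) I = 12.22·e^(−0.0485·4/12) + 3.76·e^(−0.0485·5/12) = 15.7088
Fair forward F* = (S − I)·e^(rT) = (643.12 − 15.7088)·e^0.024250 = 627.4112 × 1.024546 = 642.8116
Market HK$630.09 < fair 642.8116: forward underpriced → reverse cash-and-carry (short the stock, invest proceeds at r, pay the dividends, go long the forward).
Profit at T = |F_mkt − F*| = |630.09 − 642.8116| = HK$12.72 per share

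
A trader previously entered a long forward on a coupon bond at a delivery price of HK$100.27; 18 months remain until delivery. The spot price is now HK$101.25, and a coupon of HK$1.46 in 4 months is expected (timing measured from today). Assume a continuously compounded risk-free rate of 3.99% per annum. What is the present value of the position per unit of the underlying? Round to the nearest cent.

HK$5.36

PV(remaining coupons) I = 1.46·e^(−0.0399·4/12) = 1.4407
Current forward F = (S − I)·e^(rT) = (101.25 − 1.4407)·e^(0.0399·18/12) = 99.8093 × 1.061677 = 105.9652
Value (long) = (F − K)·e^(−rT) = (105.9652 − 100.27) × 0.941906 = 5.3643
Value = HK$5.36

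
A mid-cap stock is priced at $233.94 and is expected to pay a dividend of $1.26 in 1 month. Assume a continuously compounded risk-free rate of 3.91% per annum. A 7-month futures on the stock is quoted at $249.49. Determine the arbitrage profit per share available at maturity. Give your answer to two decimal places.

PV(dividends) I = 1.26·e^(−0.0391·1/12) = 1.2559
Fair futures F* = (S − I)·e^(rT) = (233.94 − 1.2559)·e^0.022808 = 232.6841 × 1.023070 = 238.0521
Market $249.49 > fair 238.0521: forward overpriced → cash-and-carry (borrow at r, buy the stock and collect the dividends, short the forward).
Profit at T = |F_mkt − F*| = |249.49 − 238.0521| = $11.44 per share

$11.44 per share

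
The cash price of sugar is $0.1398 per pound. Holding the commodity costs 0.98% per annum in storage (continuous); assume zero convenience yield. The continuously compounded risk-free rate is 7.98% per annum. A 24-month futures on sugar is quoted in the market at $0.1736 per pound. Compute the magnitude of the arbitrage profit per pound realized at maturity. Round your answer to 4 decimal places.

$0.0064 per pound

Fair futures: F* = S·e^(carry·T), with carry = (r + u) = 0.0798 + 0.0098 = 0.0896
F* = 0.1398 · e^(0.0896 × 24/12) = 0.1398 · e^0.179200 = 0.1398 × 1.196260 = $0.1672
Market $0.1736 > fair $0.1672: forward overpriced → cash-and-carry (buy spot, short the forward).
At maturity, profit = |F_mkt − F*| = |0.1736 − 0.1672| = $0.0064 per pound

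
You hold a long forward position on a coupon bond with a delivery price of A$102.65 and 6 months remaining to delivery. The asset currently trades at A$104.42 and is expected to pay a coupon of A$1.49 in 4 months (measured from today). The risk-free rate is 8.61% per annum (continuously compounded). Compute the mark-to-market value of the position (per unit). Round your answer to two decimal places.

PV(remaining coupons) I = 1.49·e^(−0.0861·4/12) = 1.4478
Current forward F = (S − I)·e^(rT) = (104.42 − 1.4478)·e^(0.0861·6/12) = 102.9722 × 1.043990 = 107.5019
Value (long) = (F − K)·e^(−rT) = (107.5019 − 102.65) × 0.957863 = 4.6475
Value = A$4.65

A$4.65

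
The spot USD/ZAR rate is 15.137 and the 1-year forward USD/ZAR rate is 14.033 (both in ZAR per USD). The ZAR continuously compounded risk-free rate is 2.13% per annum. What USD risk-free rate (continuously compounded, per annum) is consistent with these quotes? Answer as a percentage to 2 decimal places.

F = S·e^((r_ZAR − r_USD)T) ⇒ r_USD = r_ZAR − ln(F/S)/T
ln(14.033/15.137) = -0.075730; /(1) = -0.075730
r_USD = 0.0213 + 0.075730 = 0.097030
r_USD = 9.70%

9.70%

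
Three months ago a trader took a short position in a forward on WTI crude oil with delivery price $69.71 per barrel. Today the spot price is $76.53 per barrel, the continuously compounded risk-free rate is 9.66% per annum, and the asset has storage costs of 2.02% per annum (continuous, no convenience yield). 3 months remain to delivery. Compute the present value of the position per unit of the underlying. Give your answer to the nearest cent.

Current fair forward for the remaining 3 months: F = S·e^((r + u)·T), (r + u) = 0.0966 + 0.0202 = 0.1168
F = 76.53 · e^(0.1168 × 3/12) = 76.53 × 1.029630 = 78.7976
Value of long forward = (F − K)·e^(−rT) = (78.7976 − 69.71) · e^(−0.0966·3/12)
= 9.0876 × 0.976139 = 8.87
Short position value = −(long value) = -$8.87

-$8.87 per barrel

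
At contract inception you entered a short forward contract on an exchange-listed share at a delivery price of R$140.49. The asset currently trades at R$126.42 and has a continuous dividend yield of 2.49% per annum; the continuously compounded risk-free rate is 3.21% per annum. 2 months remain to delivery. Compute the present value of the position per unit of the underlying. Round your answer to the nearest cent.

R$13.84

Current fair forward for the remaining 2 months: F = S·e^((r − q)·T), (r − q) = 0.0321 − 0.0249 = 0.0072
F = 126.42 · e^(0.0072 × 2/12) = 126.42 × 1.001201 = 126.5718
Value of long forward = (F − K)·e^(−rT) = (126.5718 − 140.49) · e^(−0.0321·2/12)
= -13.9182 × 0.994664 = -13.84
Short position value = −(long value) = R$13.84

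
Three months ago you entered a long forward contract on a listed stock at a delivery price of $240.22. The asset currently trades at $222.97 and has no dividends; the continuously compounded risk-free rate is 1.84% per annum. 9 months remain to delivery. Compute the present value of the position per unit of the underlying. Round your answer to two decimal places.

-$13.96

Current fair forward for the remaining 9 months: F = S·e^(r·T), r = 0.0184
F = 222.97 · e^(0.0184 × 9/12) = 222.97 × 1.013896 = 226.0684
Value of long forward = (F − K)·e^(−rT) = (226.0684 − 240.22) · e^(−0.0184·9/12)
= -14.1516 × 0.986295 = -13.96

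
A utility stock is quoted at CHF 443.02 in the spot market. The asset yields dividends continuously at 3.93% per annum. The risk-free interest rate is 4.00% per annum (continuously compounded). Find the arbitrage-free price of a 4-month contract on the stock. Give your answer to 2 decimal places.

F = S·e^((r − q)T) = 443.02 · e^((0.0400 − 0.0393) × 4/12)
= 443.02 · e^0.000233 = 443.02 × 1.000233
F = CHF 443.12

CHF 443.12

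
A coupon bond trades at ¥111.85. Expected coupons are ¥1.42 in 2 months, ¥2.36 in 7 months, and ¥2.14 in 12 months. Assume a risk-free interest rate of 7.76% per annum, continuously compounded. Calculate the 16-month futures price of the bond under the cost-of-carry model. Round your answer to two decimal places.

PV(coupons) I = 1.42·e^(−0.0776·2/12) + 2.36·e^(−0.0776·7/12) + 2.14·e^(−0.0776·12/12)
I = 1.4018 + 2.2556 + 1.9802 = 5.6376
F = (S − I)·e^(rT) = (111.85 − 5.6376) · e^(0.0776·16/12)
= 106.2124 · e^0.103467 = 106.2124 × 1.109009 = ¥117.79

¥117.79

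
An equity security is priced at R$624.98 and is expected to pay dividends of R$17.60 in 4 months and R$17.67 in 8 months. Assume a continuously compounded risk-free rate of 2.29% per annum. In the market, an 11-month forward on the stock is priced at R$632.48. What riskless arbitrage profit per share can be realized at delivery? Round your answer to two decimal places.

PV(dividends) I = 17.60·e^(−0.0229·4/12) + 17.67·e^(−0.0229·8/12) = 34.8685
Fair forward F* = (S − I)·e^(rT) = (624.98 − 34.8685)·e^0.020992 = 590.1115 × 1.021214 = 602.6301
Market R$632.48 > fair 602.6301: forward overpriced → cash-and-carry (borrow at r, buy the stock and collect the dividends, short the forward).
Profit at T = |F_mkt − F*| = |632.48 − 602.6301| = R$29.85 per share

R$29.85 per share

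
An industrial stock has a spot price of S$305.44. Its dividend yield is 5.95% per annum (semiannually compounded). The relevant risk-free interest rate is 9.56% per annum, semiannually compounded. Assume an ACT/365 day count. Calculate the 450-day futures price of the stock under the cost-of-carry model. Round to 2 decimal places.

S$318.81

F = S · (1+r/2)^(2T) / (1+q/2)^(2T)
= 305.44 × 1.122022 / 1.074963 = 305.44 × 1.043777
F = S$318.81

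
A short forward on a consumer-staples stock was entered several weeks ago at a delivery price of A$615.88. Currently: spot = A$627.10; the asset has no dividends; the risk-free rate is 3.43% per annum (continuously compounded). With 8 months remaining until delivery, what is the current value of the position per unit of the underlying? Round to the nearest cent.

-A$25.14

Current fair forward for the remaining 8 months: F = S·e^(r·T), r = 0.0343
F = 627.10 · e^(0.0343 × 8/12) = 627.10 × 1.023130 = 641.6048
Value of long forward = (F − K)·e^(−rT) = (641.6048 − 615.88) · e^(−0.0343·8/12)
= 25.7248 × 0.977393 = 25.14
Short position value = −(long value) = -A$25.14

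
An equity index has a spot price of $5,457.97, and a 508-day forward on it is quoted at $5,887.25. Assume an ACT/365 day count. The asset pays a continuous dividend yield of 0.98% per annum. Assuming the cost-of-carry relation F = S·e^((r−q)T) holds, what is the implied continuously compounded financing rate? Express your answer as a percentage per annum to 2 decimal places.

From F = S·e^((r−q)T): (r − q) = ln(F/S)/T
ln(5887.25/5457.97) = ln(1.078652) = 0.075712
(r − q) = 0.075712 / (508/365) = 0.054399
r = ln(F/S)/T + q = 0.054399 + 0.0098 = 0.064199
r = 6.42%

6.42%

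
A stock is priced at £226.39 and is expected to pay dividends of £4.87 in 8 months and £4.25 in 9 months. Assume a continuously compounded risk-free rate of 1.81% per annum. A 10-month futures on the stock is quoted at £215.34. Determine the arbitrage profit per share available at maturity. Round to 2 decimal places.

PV(dividends) I = 4.87·e^(−0.0181·8/12) + 4.25·e^(−0.0181·9/12) = 9.0043
Fair futures F* = (S − I)·e^(rT) = (226.39 − 9.0043)·e^0.015083 = 217.3857 × 1.015197 = 220.6893
Market £215.34 < fair 220.6893: forward underpriced → reverse cash-and-carry (short the stock, invest proceeds at r, pay the dividends, go long the forward).
Profit at T = |F_mkt − F*| = |215.34 − 220.6893| = £5.35 per share

£5.35 per share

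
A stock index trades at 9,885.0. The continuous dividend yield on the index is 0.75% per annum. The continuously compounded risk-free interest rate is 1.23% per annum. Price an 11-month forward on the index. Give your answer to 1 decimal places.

F = S·e^((r − q)T) = 9885.0 · e^((0.0123 − 0.0075) × 11/12)
= 9885.0 · e^0.004400 = 9885.0 × 1.004410
F = 9,928.6

9,928.6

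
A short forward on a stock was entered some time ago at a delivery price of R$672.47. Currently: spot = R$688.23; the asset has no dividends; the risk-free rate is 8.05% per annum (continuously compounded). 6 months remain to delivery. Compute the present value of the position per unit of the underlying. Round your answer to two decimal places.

-R$42.29

Current fair forward for the remaining 6 months: F = S·e^(r·T), r = 0.0805
F = 688.23 · e^(0.0805 × 6/12) = 688.23 × 1.041071 = 716.4963
Value of long forward = (F − K)·e^(−rT) = (716.4963 − 672.47) · e^(−0.0805·6/12)
= 44.0263 × 0.960549 = 42.29
Short position value = −(long value) = -R$42.29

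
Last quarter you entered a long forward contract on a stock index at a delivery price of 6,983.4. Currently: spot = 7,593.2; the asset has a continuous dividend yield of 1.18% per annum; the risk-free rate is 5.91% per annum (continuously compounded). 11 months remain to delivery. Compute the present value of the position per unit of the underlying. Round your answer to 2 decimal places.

896.37

Current fair forward for the remaining 11 months: F = S·e^((r − q)·T), (r − q) = 0.0591 − 0.0118 = 0.0473
F = 7593.2 · e^(0.0473 × 11/12) = 7593.2 × 1.04431204 = 7929.6702
Value of long forward = (F − K)·e^(−rT) = (7929.6702 − 6983.4) · e^(−0.0591·11/12)
= 946.2702 × 0.94726632 = 896.37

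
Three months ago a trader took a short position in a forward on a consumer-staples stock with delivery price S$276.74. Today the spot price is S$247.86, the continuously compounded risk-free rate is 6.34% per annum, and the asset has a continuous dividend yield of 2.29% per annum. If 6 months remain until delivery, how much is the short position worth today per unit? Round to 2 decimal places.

S$23.07

Current fair forward for the remaining 6 months: F = S·e^((r − q)·T), (r − q) = 0.0634 − 0.0229 = 0.0405
F = 247.86 · e^(0.0405 × 6/12) = 247.86 × 1.020456 = 252.9302
Value of long forward = (F − K)·e^(−rT) = (252.9302 − 276.74) · e^(−0.0634·6/12)
= -23.8098 × 0.968797 = -23.07
Short position value = −(long value) = S$23.07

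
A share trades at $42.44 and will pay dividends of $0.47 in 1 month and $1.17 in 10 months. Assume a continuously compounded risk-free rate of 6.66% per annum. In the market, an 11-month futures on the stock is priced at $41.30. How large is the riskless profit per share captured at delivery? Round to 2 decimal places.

$2.14 per share

PV(dividends) I = 0.47·e^(−0.0666·1/12) + 1.17·e^(−0.0666·10/12) = 1.5742
Fair futures F* = (S − I)·e^(rT) = (42.44 − 1.5742)·e^0.061050 = 40.8658 × 1.062952 = 43.4384
Market $41.30 < fair 43.4384: forward underpriced → reverse cash-and-carry (short the stock, invest proceeds at r, pay the dividends, go long the forward).
Profit at T = |F_mkt − F*| = |41.30 − 43.4384| = $2.14 per share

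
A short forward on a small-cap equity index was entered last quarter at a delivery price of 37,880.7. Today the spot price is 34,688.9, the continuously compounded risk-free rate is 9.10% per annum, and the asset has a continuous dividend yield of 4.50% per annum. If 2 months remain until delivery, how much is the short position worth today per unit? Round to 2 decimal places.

2880.80

Current fair forward for the remaining 2 months: F = S·e^((r − q)·T), (r − q) = 0.0910 − 0.0450 = 0.0460
F = 34688.9 · e^(0.0460 × 2/12) = 34688.9 × 1.00769613 = 34955.8703
Value of long forward = (F − K)·e^(−rT) = (34955.8703 − 37880.7) · e^(−0.0910·2/12)
= -2924.8297 × 0.98494777 = -2880.80
Short position value = −(long value) = 2880.80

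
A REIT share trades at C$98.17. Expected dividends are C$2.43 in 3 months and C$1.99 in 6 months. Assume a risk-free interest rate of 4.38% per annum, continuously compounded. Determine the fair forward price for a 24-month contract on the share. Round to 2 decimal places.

C$102.41

PV(dividends) I = 2.43·e^(−0.0438·3/12) + 1.99·e^(−0.0438·6/12)
I = 2.4035 + 1.9469 = 4.3504
F = (S − I)·e^(rT) = (98.17 − 4.3504) · e^(0.0438·24/12)
= 93.8196 · e^0.087600 = 93.8196 × 1.091551 = C$102.41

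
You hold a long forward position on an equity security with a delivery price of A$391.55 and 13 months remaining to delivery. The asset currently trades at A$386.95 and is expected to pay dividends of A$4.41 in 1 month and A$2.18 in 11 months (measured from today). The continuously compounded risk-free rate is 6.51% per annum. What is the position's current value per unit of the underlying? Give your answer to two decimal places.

A$15.62

PV(remaining dividends) I = 4.41·e^(−0.0651·1/12) + 2.18·e^(−0.0651·11/12) = 6.4399
Current forward F = (S − I)·e^(rT) = (386.95 − 6.4399)·e^(0.0651·13/12) = 380.5101 × 1.073071 = 408.3144
Value (long) = (F − K)·e^(−rT) = (408.3144 − 391.55) × 0.931904 = 15.6228
Value = A$15.62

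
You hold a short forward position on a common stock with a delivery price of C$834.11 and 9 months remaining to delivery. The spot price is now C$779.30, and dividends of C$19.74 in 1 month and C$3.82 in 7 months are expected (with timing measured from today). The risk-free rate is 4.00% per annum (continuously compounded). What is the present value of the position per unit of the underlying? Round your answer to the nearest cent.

PV(remaining dividends) I = 19.74·e^(−0.0400·1/12) + 3.82·e^(−0.0400·7/12) = 23.4062
Current forward F = (S − I)·e^(rT) = (779.30 − 23.4062)·e^(0.0400·9/12) = 755.8938 × 1.030455 = 778.9145
Value (long) = (F − K)·e^(−rT) = (778.9145 − 834.11) × 0.970446 = -53.5643
Short position value = −(long value) = C$53.56

C$53.56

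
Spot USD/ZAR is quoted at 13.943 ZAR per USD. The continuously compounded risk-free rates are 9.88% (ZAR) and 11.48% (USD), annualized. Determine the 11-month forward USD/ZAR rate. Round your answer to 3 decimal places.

13.740

F = S·e^((r_ZAR − r_USD)T) = 13.943 · e^((0.0988 − 0.1148) × 11/12)
= 13.943 · e^-0.014667 = 13.943 × 0.985440
F = 13.740 ZAR per USD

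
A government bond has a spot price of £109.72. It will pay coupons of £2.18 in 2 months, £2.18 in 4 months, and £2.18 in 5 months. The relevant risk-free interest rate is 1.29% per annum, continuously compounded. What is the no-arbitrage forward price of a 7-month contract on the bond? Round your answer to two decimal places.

£103.99

PV(coupons) I = 2.18·e^(−0.0129·2/12) + 2.18·e^(−0.0129·4/12) + 2.18·e^(−0.0129·5/12)
I = 2.1753 + 2.1706 + 2.1683 = 6.5142
F = (S − I)·e^(rT) = (109.72 − 6.5142) · e^(0.0129·7/12)
= 103.2058 · e^0.007525 = 103.2058 × 1.007553 = £103.99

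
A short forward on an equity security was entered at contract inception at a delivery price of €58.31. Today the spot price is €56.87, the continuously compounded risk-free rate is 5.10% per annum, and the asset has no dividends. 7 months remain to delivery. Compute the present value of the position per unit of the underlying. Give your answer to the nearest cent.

Current fair forward for the remaining 7 months: F = S·e^(r·T), r = 0.0510
F = 56.87 · e^(0.0510 × 7/12) = 56.87 × 1.030197 = 58.5873
Value of long forward = (F − K)·e^(−rT) = (58.5873 − 58.31) · e^(−0.0510·7/12)
= 0.2773 × 0.970688 = 0.27
Short position value = −(long value) = -€0.27

-€0.27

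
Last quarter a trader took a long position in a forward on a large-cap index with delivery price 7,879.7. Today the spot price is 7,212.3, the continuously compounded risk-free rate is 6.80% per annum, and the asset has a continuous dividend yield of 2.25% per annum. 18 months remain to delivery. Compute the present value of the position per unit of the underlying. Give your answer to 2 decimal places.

Current fair forward for the remaining 18 months: F = S·e^((r − q)·T), (r − q) = 0.0680 − 0.0225 = 0.0455
F = 7212.3 · e^(0.0455 × 18/12) = 7212.3 × 1.07063293 = 7721.7259
Value of long forward = (F − K)·e^(−rT) = (7721.7259 − 7879.7) · e^(−0.0680·18/12)
= -157.9741 × 0.90302955 = -142.66

-142.66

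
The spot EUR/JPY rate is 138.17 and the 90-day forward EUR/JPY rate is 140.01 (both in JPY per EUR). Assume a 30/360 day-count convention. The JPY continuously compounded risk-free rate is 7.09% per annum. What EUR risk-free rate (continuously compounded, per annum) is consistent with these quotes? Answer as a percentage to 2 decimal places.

1.80%

F = S·e^((r_JPY − r_EUR)T) ⇒ r_EUR = r_JPY − ln(F/S)/T
ln(140.01/138.17) = 0.013229; /(90/360) = 0.052916
r_EUR = 0.0709 − 0.052916 = 0.017984
r_EUR = 1.80%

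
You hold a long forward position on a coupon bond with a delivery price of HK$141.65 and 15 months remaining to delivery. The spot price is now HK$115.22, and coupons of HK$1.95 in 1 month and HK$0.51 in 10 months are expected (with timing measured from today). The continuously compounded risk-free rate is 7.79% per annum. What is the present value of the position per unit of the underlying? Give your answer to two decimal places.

PV(remaining coupons) I = 1.95·e^(−0.0779·1/12) + 0.51·e^(−0.0779·10/12) = 2.4153
Current forward F = (S − I)·e^(rT) = (115.22 − 2.4153)·e^(0.0779·15/12) = 112.8047 × 1.102274 = 124.3417
Value (long) = (F − K)·e^(−rT) = (124.3417 − 141.65) × 0.907216 = -15.7024
Value = -HK$15.70

-HK$15.70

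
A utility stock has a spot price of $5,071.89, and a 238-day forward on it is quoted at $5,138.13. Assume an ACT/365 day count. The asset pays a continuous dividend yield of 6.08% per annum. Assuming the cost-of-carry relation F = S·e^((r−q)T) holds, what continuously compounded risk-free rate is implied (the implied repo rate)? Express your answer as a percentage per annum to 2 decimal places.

8.07%

From F = S·e^((r−q)T): (r − q) = ln(F/S)/T
ln(5138.13/5071.89) = ln(1.013060) = 0.012975
(r − q) = 0.012975 / (238/365) = 0.019899
r = ln(F/S)/T + q = 0.019899 + 0.0608 = 0.080699
r = 8.07%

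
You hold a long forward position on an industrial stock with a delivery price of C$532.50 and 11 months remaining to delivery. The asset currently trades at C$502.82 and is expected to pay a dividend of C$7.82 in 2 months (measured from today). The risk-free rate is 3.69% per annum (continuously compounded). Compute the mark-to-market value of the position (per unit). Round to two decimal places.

-C$19.74

PV(remaining dividends) I = 7.82·e^(−0.0369·2/12) = 7.7721
Current forward F = (S − I)·e^(rT) = (502.82 − 7.7721)·e^(0.0369·11/12) = 495.0479 × 1.034404 = 512.0795
Value (long) = (F − K)·e^(−rT) = (512.0795 − 532.50) × 0.966741 = -19.7413
Value = -C$19.74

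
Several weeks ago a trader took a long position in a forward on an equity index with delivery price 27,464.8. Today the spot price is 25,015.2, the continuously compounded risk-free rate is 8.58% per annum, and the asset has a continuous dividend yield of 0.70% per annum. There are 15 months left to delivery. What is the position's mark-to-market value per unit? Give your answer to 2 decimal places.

Current fair forward for the remaining 15 months: F = S·e^((r − q)·T), (r − q) = 0.0858 − 0.0070 = 0.0788
F = 25015.2 · e^(0.0788 × 15/12) = 25015.2 × 1.10351440 = 27604.6334
Value of long forward = (F − K)·e^(−rT) = (27604.6334 − 27464.8) · e^(−0.0858·15/12)
= 139.8334 × 0.89830107 = 125.61

125.61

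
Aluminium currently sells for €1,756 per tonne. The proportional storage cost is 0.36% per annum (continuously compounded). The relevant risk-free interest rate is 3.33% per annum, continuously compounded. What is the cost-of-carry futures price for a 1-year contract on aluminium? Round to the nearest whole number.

Net carry = r + u − y = 0.0333 + 0.0036 − 0.0000 = 0.0369
F = S·e^((r+u−y)T) = 1756 · e^(0.0369 × 1) = 1756 · e^0.036900
= 1756 × 1.037589 = €1,822 per tonne

€1,822 per tonne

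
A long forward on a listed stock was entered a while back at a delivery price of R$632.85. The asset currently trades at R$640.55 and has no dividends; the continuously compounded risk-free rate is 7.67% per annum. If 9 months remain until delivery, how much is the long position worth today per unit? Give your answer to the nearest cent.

Current fair forward for the remaining 9 months: F = S·e^(r·T), r = 0.0767
F = 640.55 · e^(0.0767 × 9/12) = 640.55 × 1.059212 = 678.4782
Value of long forward = (F − K)·e^(−rT) = (678.4782 − 632.85) · e^(−0.0767·9/12)
= 45.6282 × 0.944098 = 43.08

R$43.08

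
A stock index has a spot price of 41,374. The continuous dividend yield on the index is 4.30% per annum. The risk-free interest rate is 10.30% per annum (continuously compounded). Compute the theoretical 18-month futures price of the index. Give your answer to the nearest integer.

45,270

F = S·e^((r − q)T) = 41374 · e^((0.1030 − 0.0430) × 18/12)
= 41374 · e^0.090000 = 41374 × 1.094174
F = 45,270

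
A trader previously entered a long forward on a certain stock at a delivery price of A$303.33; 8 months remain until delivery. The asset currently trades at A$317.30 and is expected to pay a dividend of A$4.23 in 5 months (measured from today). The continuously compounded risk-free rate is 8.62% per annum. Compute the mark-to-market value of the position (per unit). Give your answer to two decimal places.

A$26.83

PV(remaining dividends) I = 4.23·e^(−0.0862·5/12) = 4.0808
Current forward F = (S − I)·e^(rT) = (317.30 − 4.0808)·e^(0.0862·8/12) = 313.2192 × 1.059150 = 331.7461
Value (long) = (F − K)·e^(−rT) = (331.7461 − 303.33) × 0.944153 = 26.8291
Value = A$26.83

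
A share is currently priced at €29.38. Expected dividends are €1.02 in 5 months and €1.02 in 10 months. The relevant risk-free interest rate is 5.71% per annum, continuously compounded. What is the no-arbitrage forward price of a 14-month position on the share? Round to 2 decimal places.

€29.30

PV(dividends) I = 1.02·e^(−0.0571·5/12) + 1.02·e^(−0.0571·10/12)
I = 0.9960 + 0.9726 = 1.9686
F = (S − I)·e^(rT) = (29.38 − 1.9686) · e^(0.0571·14/12)
= 27.4114 · e^0.066617 = 27.4114 × 1.068886 = €29.30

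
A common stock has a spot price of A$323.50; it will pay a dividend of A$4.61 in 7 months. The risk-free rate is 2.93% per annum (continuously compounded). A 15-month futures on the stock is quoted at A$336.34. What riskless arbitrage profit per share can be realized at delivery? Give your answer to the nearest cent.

A$5.47 per share

PV(dividends) I = 4.61·e^(−0.0293·7/12) = 4.5319
Fair futures F* = (S − I)·e^(rT) = (323.50 − 4.5319)·e^0.036625 = 318.9681 × 1.037304 = 330.8669
Market A$336.34 > fair 330.8669: forward overpriced → cash-and-carry (borrow at r, buy the stock and collect the dividends, short the forward).
Profit at T = |F_mkt − F*| = |336.34 − 330.8669| = A$5.47 per share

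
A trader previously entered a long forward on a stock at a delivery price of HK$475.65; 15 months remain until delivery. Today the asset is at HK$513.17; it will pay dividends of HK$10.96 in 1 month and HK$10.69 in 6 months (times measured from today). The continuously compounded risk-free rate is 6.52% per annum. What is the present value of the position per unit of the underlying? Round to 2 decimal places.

HK$53.50

PV(remaining dividends) I = 10.96·e^(−0.0652·1/12) + 10.69·e^(−0.0652·6/12) = 21.2477
Current forward F = (S − I)·e^(rT) = (513.17 − 21.2477)·e^(0.0652·15/12) = 491.9223 × 1.084913 = 533.6929
Value (long) = (F − K)·e^(−rT) = (533.6929 − 475.65) × 0.921733 = 53.5001
Value = HK$53.50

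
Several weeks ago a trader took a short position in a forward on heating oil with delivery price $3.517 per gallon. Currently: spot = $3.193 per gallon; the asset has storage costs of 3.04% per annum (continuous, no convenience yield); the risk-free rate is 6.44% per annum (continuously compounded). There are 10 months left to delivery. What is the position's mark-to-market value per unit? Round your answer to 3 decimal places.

$0.058 per gallon

Current fair forward for the remaining 10 months: F = S·e^((r + u)·T), (r + u) = 0.0644 + 0.0304 = 0.0948
F = 3.193 · e^(0.0948 × 10/12) = 3.193 × 1.082204 = 3.4555
Value of long forward = (F − K)·e^(−rT) = (3.4555 − 3.517) · e^(−0.0644·10/12)
= -0.0615 × 0.947748 = -0.058
Short position value = −(long value) = $0.058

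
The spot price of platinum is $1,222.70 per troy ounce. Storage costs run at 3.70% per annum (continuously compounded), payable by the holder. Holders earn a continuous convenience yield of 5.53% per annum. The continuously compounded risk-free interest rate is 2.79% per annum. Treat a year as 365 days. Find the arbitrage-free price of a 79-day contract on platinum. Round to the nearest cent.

$1,225.24 per troy ounce

Net carry = r + u − y = 0.0279 + 0.0370 − 0.0553 = 0.0096
F = S·e^((r+u−y)T) = 1222.70 · e^(0.0096 × 79/365) = 1222.70 · e^0.00207781
= 1222.70 × 1.00207997 = $1,225.24 per troy ounce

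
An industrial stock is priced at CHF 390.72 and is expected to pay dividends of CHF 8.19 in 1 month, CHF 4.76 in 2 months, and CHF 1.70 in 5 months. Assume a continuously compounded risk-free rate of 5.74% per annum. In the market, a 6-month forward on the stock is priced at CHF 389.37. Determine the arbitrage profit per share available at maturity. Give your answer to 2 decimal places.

PV(dividends) I = 8.19·e^(−0.0574·1/12) + 4.76·e^(−0.0574·2/12) + 1.70·e^(−0.0574·5/12) = 14.5254
Fair forward F* = (S − I)·e^(rT) = (390.72 − 14.5254)·e^0.028700 = 376.1946 × 1.029116 = 387.1479
Market CHF 389.37 > fair 387.1479: forward overpriced → cash-and-carry (borrow at r, buy the stock and collect the dividends, short the forward).
Profit at T = |F_mkt − F*| = |389.37 − 387.1479| = CHF 2.22 per share

CHF 2.22 per share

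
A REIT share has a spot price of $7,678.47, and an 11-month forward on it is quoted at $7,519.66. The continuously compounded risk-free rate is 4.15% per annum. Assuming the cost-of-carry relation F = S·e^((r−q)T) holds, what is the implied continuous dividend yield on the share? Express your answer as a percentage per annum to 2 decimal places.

From F = S·e^((r−q)T): (r − q) = ln(F/S)/T
ln(7519.66/7678.47) = ln(0.979317) = -0.020900
(r − q) = -0.020900 / (11/12) = -0.022800
q = r − ln(F/S)/T = 0.0415 + 0.022800 = 0.064300
q = 6.43%

6.43%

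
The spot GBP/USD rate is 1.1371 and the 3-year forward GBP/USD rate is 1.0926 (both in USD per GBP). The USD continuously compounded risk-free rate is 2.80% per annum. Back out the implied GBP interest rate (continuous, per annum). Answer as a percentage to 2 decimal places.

4.13%

F = S·e^((r_USD − r_GBP)T) ⇒ r_GBP = r_USD − ln(F/S)/T
ln(1.0926/1.1371) = -0.039921; /(3) = -0.013307
r_GBP = 0.0280 + 0.013307 = 0.041307
r_GBP = 4.13%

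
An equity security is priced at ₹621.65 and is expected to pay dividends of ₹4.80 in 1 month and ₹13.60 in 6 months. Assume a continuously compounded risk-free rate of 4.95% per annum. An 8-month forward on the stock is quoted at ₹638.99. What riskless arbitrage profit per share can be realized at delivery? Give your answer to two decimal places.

PV(dividends) I = 4.80·e^(−0.0495·1/12) + 13.60·e^(−0.0495·6/12) = 18.0478
Fair forward F* = (S − I)·e^(rT) = (621.65 − 18.0478)·e^0.033000 = 603.6022 × 1.033551 = 623.8537
Market ₹638.99 > fair 623.8537: forward overpriced → cash-and-carry (borrow at r, buy the stock and collect the dividends, short the forward).
Profit at T = |F_mkt − F*| = |638.99 − 623.8537| = ₹15.14 per share

₹15.14 per share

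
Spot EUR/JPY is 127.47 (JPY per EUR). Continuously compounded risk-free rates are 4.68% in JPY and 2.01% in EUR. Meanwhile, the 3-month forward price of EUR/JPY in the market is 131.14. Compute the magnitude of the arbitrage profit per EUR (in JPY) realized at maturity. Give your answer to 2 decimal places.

Fair forward: F* = S·e^(carry·T), with carry = (r_JPY − r_EUR) = 0.0468 − 0.0201 = 0.0267
F* = 127.47 · e^(0.0267 × 3/12) = 127.47 · e^0.006675 = 127.47 × 1.006697 = 128.3237
Market 131.14 > fair 128.3237: forward overpriced → cash-and-carry (buy spot, short the forward).
At maturity, profit = |F_mkt − F*| = |131.14 − 128.3237| = 2.82 per EUR (in JPY)

2.82 per EUR (in JPY)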